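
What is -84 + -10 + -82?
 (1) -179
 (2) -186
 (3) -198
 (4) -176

First: -84 + -10 = -94
Then: -94 + -82 = -176
4) -176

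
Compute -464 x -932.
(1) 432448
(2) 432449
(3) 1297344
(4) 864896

-464 * -932 = 432448
1) 432448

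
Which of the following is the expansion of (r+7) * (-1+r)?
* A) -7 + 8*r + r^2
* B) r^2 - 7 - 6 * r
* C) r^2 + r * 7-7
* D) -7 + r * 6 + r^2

Expanding (r+7) * (-1+r):
= -7 + r * 6 + r^2
D) -7 + r * 6 + r^2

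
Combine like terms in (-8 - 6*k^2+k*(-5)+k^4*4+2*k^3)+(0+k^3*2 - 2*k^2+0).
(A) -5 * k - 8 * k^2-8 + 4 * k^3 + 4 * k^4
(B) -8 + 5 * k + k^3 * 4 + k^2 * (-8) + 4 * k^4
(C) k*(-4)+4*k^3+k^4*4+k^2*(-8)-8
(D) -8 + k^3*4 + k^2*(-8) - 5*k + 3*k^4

Adding the polynomials and combining like terms:
(-8 - 6*k^2 + k*(-5) + k^4*4 + 2*k^3) + (0 + k^3*2 - 2*k^2 + 0)
= -5 * k - 8 * k^2-8 + 4 * k^3 + 4 * k^4
A) -5 * k - 8 * k^2-8 + 4 * k^3 + 4 * k^4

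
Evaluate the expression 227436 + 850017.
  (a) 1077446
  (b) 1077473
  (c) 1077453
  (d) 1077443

227436 + 850017 = 1077453
c) 1077453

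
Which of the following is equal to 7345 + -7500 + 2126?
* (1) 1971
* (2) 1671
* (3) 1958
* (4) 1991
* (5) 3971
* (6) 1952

First: 7345 + -7500 = -155
Then: -155 + 2126 = 1971
1) 1971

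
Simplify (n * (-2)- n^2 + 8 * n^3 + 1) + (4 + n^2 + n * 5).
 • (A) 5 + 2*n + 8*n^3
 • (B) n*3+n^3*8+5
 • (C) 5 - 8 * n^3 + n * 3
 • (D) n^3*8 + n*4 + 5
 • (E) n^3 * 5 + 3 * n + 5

Adding the polynomials and combining like terms:
(n*(-2) - n^2 + 8*n^3 + 1) + (4 + n^2 + n*5)
= n*3+n^3*8+5
B) n*3+n^3*8+5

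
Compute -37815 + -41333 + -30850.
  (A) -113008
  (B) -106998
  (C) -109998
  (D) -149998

First: -37815 + -41333 = -79148
Then: -79148 + -30850 = -109998
C) -109998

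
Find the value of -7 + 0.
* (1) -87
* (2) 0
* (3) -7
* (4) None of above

-7 + 0 = -7
3) -7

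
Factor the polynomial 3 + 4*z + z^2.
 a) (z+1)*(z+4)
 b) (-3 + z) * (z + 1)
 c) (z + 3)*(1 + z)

We need to factor 3 + 4*z + z^2.
The factored form is (z + 3)*(1 + z).
c) (z + 3)*(1 + z)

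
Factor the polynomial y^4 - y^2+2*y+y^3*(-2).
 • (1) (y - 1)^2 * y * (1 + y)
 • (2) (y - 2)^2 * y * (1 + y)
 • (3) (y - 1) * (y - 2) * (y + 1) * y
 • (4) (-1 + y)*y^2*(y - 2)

We need to factor y^4 - y^2+2*y+y^3*(-2).
The factored form is (y - 1) * (y - 2) * (y + 1) * y.
3) (y - 1) * (y - 2) * (y + 1) * y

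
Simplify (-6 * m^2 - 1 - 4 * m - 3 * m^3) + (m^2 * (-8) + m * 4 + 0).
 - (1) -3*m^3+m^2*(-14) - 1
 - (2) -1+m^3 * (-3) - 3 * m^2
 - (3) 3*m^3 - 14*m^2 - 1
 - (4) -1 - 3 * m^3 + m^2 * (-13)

Adding the polynomials and combining like terms:
(-6*m^2 - 1 - 4*m - 3*m^3) + (m^2*(-8) + m*4 + 0)
= -3*m^3+m^2*(-14) - 1
1) -3*m^3+m^2*(-14) - 1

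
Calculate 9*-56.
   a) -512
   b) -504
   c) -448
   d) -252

9 * -56 = -504
b) -504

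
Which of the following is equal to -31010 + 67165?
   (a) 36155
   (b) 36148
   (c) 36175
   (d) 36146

-31010 + 67165 = 36155
a) 36155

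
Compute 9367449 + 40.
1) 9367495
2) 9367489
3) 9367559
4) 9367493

9367449 + 40 = 9367489
2) 9367489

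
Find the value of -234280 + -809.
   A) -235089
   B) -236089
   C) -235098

-234280 + -809 = -235089
A) -235089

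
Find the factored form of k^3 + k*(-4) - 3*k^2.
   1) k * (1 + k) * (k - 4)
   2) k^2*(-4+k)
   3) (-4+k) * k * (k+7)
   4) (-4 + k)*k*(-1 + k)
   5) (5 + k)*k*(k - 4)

We need to factor k^3 + k*(-4) - 3*k^2.
The factored form is k * (1 + k) * (k - 4).
1) k * (1 + k) * (k - 4)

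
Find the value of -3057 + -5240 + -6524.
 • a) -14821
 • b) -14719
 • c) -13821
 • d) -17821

First: -3057 + -5240 = -8297
Then: -8297 + -6524 = -14821
a) -14821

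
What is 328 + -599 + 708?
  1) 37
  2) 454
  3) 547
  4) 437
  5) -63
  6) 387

First: 328 + -599 = -271
Then: -271 + 708 = 437
4) 437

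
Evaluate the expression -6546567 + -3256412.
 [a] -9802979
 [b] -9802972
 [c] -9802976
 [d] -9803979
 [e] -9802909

-6546567 + -3256412 = -9802979
a) -9802979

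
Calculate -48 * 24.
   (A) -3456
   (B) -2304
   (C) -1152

-48 * 24 = -1152
C) -1152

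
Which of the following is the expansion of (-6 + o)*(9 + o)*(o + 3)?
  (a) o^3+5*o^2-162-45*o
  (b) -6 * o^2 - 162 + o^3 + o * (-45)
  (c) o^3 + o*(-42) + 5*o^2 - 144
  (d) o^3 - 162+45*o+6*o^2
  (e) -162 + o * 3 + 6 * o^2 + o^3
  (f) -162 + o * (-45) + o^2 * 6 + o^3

Expanding (-6 + o)*(9 + o)*(o + 3):
= -162 + o * (-45) + o^2 * 6 + o^3
f) -162 + o * (-45) + o^2 * 6 + o^3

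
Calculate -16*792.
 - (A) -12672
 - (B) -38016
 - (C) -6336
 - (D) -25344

-16 * 792 = -12672
A) -12672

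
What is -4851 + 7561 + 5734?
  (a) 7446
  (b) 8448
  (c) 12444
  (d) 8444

First: -4851 + 7561 = 2710
Then: 2710 + 5734 = 8444
d) 8444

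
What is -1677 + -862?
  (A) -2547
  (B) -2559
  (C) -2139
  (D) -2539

-1677 + -862 = -2539
D) -2539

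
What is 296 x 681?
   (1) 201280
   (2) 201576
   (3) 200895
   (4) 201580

296 * 681 = 201576
2) 201576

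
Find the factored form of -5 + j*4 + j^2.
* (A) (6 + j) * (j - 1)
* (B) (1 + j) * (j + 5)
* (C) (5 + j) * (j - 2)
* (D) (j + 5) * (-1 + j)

We need to factor -5 + j*4 + j^2.
The factored form is (j + 5) * (-1 + j).
D) (j + 5) * (-1 + j)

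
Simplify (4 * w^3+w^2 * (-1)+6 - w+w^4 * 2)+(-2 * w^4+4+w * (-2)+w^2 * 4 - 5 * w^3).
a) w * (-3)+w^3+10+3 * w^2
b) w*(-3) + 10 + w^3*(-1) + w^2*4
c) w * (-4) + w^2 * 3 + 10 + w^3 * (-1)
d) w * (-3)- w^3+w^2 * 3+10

Adding the polynomials and combining like terms:
(4*w^3 + w^2*(-1) + 6 - w + w^4*2) + (-2*w^4 + 4 + w*(-2) + w^2*4 - 5*w^3)
= w * (-3)- w^3+w^2 * 3+10
d) w * (-3)- w^3+w^2 * 3+10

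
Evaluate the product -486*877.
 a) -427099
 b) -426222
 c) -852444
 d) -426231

-486 * 877 = -426222
b) -426222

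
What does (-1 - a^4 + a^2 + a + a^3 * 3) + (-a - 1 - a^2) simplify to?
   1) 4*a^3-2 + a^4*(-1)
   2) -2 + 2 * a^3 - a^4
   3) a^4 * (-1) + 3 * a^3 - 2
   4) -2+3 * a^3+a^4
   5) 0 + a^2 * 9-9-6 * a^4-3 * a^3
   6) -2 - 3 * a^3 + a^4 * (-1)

Adding the polynomials and combining like terms:
(-1 - a^4 + a^2 + a + a^3*3) + (-a - 1 - a^2)
= a^4 * (-1) + 3 * a^3 - 2
3) a^4 * (-1) + 3 * a^3 - 2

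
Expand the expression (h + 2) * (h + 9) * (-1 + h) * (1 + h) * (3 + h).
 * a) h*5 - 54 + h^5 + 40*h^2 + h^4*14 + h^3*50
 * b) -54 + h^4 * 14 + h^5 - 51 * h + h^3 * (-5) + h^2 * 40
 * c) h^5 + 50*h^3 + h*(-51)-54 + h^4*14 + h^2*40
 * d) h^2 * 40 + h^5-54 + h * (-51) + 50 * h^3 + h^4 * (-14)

Expanding (h + 2) * (h + 9) * (-1 + h) * (1 + h) * (3 + h):
= h^5 + 50*h^3 + h*(-51)-54 + h^4*14 + h^2*40
c) h^5 + 50*h^3 + h*(-51)-54 + h^4*14 + h^2*40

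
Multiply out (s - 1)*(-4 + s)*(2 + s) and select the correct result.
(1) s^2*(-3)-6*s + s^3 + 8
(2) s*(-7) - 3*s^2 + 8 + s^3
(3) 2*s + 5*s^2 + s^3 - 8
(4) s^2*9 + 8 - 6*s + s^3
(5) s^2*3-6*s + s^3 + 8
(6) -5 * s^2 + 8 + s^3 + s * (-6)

Expanding (s - 1)*(-4 + s)*(2 + s):
= s^2*(-3)-6*s + s^3 + 8
1) s^2*(-3)-6*s + s^3 + 8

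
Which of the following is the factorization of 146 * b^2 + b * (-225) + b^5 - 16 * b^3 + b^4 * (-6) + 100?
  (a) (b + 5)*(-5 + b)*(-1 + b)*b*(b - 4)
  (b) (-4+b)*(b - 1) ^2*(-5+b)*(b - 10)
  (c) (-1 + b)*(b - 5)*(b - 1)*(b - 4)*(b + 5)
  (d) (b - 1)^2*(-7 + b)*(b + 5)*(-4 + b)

We need to factor 146 * b^2 + b * (-225) + b^5 - 16 * b^3 + b^4 * (-6) + 100.
The factored form is (-1 + b)*(b - 5)*(b - 1)*(b - 4)*(b + 5).
c) (-1 + b)*(b - 5)*(b - 1)*(b - 4)*(b + 5)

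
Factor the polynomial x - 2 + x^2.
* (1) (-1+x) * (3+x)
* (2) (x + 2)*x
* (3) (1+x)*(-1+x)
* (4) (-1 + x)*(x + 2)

We need to factor x - 2 + x^2.
The factored form is (-1 + x)*(x + 2).
4) (-1 + x)*(x + 2)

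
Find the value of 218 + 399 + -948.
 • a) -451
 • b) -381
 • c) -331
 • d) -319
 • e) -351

First: 218 + 399 = 617
Then: 617 + -948 = -331
c) -331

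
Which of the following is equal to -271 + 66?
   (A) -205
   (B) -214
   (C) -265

-271 + 66 = -205
A) -205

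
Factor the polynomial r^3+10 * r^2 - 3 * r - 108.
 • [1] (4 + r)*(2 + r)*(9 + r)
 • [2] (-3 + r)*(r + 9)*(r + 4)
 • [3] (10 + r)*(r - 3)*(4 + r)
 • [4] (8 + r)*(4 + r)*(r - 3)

We need to factor r^3+10 * r^2 - 3 * r - 108.
The factored form is (-3 + r)*(r + 9)*(r + 4).
2) (-3 + r)*(r + 9)*(r + 4)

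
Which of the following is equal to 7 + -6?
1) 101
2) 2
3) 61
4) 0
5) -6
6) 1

7 + -6 = 1
6) 1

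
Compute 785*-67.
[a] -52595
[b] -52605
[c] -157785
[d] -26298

785 * -67 = -52595
a) -52595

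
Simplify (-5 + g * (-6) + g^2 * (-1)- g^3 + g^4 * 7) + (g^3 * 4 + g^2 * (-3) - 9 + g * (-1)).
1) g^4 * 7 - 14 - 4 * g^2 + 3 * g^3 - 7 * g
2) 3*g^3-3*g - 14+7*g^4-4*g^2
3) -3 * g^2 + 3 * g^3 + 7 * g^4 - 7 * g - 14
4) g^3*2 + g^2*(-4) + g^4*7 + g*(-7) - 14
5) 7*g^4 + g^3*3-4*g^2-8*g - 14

Adding the polynomials and combining like terms:
(-5 + g*(-6) + g^2*(-1) - g^3 + g^4*7) + (g^3*4 + g^2*(-3) - 9 + g*(-1))
= g^4 * 7 - 14 - 4 * g^2 + 3 * g^3 - 7 * g
1) g^4 * 7 - 14 - 4 * g^2 + 3 * g^3 - 7 * g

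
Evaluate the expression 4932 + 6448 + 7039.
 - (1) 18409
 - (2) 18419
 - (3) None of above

First: 4932 + 6448 = 11380
Then: 11380 + 7039 = 18419
2) 18419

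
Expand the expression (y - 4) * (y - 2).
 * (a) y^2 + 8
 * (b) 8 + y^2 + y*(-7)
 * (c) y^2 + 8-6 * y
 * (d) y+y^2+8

Expanding (y - 4) * (y - 2):
= y^2 + 8-6 * y
c) y^2 + 8-6 * y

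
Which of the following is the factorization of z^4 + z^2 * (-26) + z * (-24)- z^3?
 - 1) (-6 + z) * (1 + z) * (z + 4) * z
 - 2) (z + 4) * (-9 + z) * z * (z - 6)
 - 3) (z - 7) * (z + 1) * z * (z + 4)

We need to factor z^4 + z^2 * (-26) + z * (-24)- z^3.
The factored form is (-6 + z) * (1 + z) * (z + 4) * z.
1) (-6 + z) * (1 + z) * (z + 4) * z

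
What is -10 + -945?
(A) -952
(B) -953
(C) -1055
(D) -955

-10 + -945 = -955
D) -955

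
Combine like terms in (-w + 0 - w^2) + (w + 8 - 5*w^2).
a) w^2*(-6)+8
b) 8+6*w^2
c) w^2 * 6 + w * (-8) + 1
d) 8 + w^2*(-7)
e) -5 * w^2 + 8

Adding the polynomials and combining like terms:
(-w + 0 - w^2) + (w + 8 - 5*w^2)
= w^2*(-6)+8
a) w^2*(-6)+8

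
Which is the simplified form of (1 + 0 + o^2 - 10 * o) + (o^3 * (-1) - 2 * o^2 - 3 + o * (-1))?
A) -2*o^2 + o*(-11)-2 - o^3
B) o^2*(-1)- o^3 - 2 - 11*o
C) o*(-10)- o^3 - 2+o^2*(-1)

Adding the polynomials and combining like terms:
(1 + 0 + o^2 - 10*o) + (o^3*(-1) - 2*o^2 - 3 + o*(-1))
= o^2*(-1)- o^3 - 2 - 11*o
B) o^2*(-1)- o^3 - 2 - 11*o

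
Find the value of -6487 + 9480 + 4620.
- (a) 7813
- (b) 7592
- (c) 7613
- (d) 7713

First: -6487 + 9480 = 2993
Then: 2993 + 4620 = 7613
c) 7613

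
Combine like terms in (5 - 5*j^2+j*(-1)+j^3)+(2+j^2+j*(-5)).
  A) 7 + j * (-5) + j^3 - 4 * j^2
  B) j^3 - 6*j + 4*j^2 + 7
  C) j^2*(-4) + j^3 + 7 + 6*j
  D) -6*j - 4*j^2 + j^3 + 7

Adding the polynomials and combining like terms:
(5 - 5*j^2 + j*(-1) + j^3) + (2 + j^2 + j*(-5))
= -6*j - 4*j^2 + j^3 + 7
D) -6*j - 4*j^2 + j^3 + 7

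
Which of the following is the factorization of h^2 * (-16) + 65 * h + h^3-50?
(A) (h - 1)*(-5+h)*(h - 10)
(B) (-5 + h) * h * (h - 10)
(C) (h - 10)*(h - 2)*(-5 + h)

We need to factor h^2 * (-16) + 65 * h + h^3-50.
The factored form is (h - 1)*(-5+h)*(h - 10).
A) (h - 1)*(-5+h)*(h - 10)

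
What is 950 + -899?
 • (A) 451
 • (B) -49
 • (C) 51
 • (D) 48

950 + -899 = 51
C) 51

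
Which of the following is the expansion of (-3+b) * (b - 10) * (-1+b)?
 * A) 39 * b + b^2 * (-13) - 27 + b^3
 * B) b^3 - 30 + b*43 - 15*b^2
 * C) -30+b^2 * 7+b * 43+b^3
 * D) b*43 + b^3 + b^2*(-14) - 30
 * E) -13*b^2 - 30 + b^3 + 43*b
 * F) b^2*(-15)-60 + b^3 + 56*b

Expanding (-3+b) * (b - 10) * (-1+b):
= b*43 + b^3 + b^2*(-14) - 30
D) b*43 + b^3 + b^2*(-14) - 30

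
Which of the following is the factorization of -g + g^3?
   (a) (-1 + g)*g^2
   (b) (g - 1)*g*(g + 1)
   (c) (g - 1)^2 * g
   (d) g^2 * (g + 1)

We need to factor -g + g^3.
The factored form is (g - 1)*g*(g + 1).
b) (g - 1)*g*(g + 1)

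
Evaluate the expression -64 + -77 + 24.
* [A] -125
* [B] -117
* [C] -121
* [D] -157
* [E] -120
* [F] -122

First: -64 + -77 = -141
Then: -141 + 24 = -117
B) -117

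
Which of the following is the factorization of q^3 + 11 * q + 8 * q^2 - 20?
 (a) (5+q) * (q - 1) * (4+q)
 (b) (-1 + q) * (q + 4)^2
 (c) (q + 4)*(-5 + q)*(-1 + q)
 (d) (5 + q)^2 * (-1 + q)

We need to factor q^3 + 11 * q + 8 * q^2 - 20.
The factored form is (5+q) * (q - 1) * (4+q).
a) (5+q) * (q - 1) * (4+q)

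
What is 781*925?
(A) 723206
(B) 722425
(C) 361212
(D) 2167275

781 * 925 = 722425
B) 722425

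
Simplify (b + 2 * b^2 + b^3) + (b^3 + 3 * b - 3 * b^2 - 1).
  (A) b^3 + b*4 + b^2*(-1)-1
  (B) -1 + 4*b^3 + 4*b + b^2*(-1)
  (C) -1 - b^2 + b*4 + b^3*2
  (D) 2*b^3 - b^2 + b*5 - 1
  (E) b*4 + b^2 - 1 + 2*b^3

Adding the polynomials and combining like terms:
(b + 2*b^2 + b^3) + (b^3 + 3*b - 3*b^2 - 1)
= -1 - b^2 + b*4 + b^3*2
C) -1 - b^2 + b*4 + b^3*2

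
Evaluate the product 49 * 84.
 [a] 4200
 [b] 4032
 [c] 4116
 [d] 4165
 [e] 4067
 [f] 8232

49 * 84 = 4116
c) 4116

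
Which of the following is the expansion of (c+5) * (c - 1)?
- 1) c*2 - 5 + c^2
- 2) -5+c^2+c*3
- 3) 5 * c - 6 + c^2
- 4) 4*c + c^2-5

Expanding (c+5) * (c - 1):
= 4*c + c^2-5
4) 4*c + c^2-5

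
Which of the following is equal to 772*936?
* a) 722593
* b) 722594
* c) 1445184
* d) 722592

772 * 936 = 722592
d) 722592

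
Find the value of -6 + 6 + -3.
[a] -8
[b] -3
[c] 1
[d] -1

First: -6 + 6 = 0
Then: 0 + -3 = -3
b) -3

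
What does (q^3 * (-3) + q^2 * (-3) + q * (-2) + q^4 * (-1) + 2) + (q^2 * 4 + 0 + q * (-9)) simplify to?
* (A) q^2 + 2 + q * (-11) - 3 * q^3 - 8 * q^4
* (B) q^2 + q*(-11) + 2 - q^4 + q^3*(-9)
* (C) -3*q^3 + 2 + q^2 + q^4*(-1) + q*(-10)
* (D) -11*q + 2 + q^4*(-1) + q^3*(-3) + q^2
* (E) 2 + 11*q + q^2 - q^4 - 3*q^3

Adding the polynomials and combining like terms:
(q^3*(-3) + q^2*(-3) + q*(-2) + q^4*(-1) + 2) + (q^2*4 + 0 + q*(-9))
= -11*q + 2 + q^4*(-1) + q^3*(-3) + q^2
D) -11*q + 2 + q^4*(-1) + q^3*(-3) + q^2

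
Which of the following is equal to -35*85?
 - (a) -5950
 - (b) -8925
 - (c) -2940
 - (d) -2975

-35 * 85 = -2975
d) -2975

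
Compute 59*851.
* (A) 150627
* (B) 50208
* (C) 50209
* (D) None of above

59 * 851 = 50209
C) 50209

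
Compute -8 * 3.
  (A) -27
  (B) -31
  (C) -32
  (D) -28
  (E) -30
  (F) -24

-8 * 3 = -24
F) -24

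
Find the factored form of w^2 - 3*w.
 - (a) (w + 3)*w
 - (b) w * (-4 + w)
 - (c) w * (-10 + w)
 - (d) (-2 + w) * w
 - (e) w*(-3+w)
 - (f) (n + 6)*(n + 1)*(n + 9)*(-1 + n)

We need to factor w^2 - 3*w.
The factored form is w*(-3+w).
e) w*(-3+w)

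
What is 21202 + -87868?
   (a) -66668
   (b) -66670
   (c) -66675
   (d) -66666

21202 + -87868 = -66666
d) -66666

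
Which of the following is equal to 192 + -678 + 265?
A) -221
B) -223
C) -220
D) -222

First: 192 + -678 = -486
Then: -486 + 265 = -221
A) -221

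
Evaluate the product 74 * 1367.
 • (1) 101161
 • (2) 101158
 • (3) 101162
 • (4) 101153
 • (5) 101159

74 * 1367 = 101158
2) 101158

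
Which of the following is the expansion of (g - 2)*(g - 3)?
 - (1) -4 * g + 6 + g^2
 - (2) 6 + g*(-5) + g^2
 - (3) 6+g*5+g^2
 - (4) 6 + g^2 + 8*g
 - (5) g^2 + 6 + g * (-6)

Expanding (g - 2)*(g - 3):
= 6 + g*(-5) + g^2
2) 6 + g*(-5) + g^2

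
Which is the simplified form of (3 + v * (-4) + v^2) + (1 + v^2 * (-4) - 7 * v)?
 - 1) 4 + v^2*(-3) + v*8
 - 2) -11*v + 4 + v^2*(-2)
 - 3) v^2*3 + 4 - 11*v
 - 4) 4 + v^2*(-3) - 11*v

Adding the polynomials and combining like terms:
(3 + v*(-4) + v^2) + (1 + v^2*(-4) - 7*v)
= 4 + v^2*(-3) - 11*v
4) 4 + v^2*(-3) - 11*v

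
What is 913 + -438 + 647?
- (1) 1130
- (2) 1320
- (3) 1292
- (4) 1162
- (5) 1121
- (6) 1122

First: 913 + -438 = 475
Then: 475 + 647 = 1122
6) 1122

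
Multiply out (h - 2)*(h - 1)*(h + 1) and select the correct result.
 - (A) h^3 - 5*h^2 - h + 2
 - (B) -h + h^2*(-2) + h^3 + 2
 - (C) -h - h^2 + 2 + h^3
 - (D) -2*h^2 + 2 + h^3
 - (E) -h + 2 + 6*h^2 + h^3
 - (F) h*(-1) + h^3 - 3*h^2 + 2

Expanding (h - 2)*(h - 1)*(h + 1):
= -h + h^2*(-2) + h^3 + 2
B) -h + h^2*(-2) + h^3 + 2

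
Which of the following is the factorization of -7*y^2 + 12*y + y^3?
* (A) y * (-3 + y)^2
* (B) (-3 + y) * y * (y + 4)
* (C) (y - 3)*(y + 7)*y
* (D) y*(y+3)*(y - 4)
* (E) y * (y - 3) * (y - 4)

We need to factor -7*y^2 + 12*y + y^3.
The factored form is y * (y - 3) * (y - 4).
E) y * (y - 3) * (y - 4)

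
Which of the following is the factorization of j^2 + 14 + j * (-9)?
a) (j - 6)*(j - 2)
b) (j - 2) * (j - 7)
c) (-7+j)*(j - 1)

We need to factor j^2 + 14 + j * (-9).
The factored form is (j - 2) * (j - 7).
b) (j - 2) * (j - 7)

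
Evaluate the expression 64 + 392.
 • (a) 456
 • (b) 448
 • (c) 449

64 + 392 = 456
a) 456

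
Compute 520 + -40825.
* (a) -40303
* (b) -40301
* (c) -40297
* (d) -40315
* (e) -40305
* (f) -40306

520 + -40825 = -40305
e) -40305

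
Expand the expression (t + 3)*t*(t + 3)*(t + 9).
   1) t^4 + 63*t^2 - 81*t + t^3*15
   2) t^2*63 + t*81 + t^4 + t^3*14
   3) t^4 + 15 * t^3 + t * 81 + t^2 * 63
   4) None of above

Expanding (t + 3)*t*(t + 3)*(t + 9):
= t^4 + 15 * t^3 + t * 81 + t^2 * 63
3) t^4 + 15 * t^3 + t * 81 + t^2 * 63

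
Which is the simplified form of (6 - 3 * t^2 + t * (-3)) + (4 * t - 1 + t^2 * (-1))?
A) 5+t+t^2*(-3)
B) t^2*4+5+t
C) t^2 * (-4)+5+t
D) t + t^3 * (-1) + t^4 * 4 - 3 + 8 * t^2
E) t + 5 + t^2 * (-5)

Adding the polynomials and combining like terms:
(6 - 3*t^2 + t*(-3)) + (4*t - 1 + t^2*(-1))
= t^2 * (-4)+5+t
C) t^2 * (-4)+5+t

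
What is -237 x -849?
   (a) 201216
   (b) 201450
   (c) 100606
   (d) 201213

-237 * -849 = 201213
d) 201213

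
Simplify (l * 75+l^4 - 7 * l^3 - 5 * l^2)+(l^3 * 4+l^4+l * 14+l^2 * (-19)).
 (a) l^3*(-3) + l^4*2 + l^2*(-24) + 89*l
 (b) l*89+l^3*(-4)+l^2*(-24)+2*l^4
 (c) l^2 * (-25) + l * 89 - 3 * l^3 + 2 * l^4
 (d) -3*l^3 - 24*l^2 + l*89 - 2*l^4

Adding the polynomials and combining like terms:
(l*75 + l^4 - 7*l^3 - 5*l^2) + (l^3*4 + l^4 + l*14 + l^2*(-19))
= l^3*(-3) + l^4*2 + l^2*(-24) + 89*l
a) l^3*(-3) + l^4*2 + l^2*(-24) + 89*l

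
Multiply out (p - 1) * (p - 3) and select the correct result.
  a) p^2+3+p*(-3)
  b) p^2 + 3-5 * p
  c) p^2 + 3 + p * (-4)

Expanding (p - 1) * (p - 3):
= p^2 + 3 + p * (-4)
c) p^2 + 3 + p * (-4)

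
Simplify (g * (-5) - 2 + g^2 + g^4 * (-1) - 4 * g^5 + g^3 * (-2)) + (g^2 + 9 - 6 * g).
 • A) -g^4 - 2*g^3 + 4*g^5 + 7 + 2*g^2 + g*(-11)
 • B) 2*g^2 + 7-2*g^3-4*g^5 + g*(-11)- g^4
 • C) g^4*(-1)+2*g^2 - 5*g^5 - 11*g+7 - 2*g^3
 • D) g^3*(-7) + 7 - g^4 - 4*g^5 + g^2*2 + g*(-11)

Adding the polynomials and combining like terms:
(g*(-5) - 2 + g^2 + g^4*(-1) - 4*g^5 + g^3*(-2)) + (g^2 + 9 - 6*g)
= 2*g^2 + 7-2*g^3-4*g^5 + g*(-11)- g^4
B) 2*g^2 + 7-2*g^3-4*g^5 + g*(-11)- g^4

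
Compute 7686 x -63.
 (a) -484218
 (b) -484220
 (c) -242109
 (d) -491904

7686 * -63 = -484218
a) -484218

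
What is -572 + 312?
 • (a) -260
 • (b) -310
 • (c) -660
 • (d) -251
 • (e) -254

-572 + 312 = -260
a) -260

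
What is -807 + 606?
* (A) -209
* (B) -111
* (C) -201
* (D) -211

-807 + 606 = -201
C) -201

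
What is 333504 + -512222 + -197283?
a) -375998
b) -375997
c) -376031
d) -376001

First: 333504 + -512222 = -178718
Then: -178718 + -197283 = -376001
d) -376001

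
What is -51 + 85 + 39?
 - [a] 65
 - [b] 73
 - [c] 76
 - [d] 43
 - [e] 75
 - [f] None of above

First: -51 + 85 = 34
Then: 34 + 39 = 73
b) 73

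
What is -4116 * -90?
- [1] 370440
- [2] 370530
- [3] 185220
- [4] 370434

-4116 * -90 = 370440
1) 370440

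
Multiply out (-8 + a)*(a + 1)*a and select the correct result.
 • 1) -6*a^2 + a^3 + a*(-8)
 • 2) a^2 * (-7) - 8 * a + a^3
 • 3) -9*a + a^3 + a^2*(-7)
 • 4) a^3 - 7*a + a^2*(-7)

Expanding (-8 + a)*(a + 1)*a:
= a^2 * (-7) - 8 * a + a^3
2) a^2 * (-7) - 8 * a + a^3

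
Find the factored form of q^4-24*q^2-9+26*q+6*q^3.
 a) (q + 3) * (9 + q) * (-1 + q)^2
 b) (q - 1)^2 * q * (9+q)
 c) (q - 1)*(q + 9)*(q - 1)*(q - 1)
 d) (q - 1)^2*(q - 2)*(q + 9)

We need to factor q^4-24*q^2-9+26*q+6*q^3.
The factored form is (q - 1)*(q + 9)*(q - 1)*(q - 1).
c) (q - 1)*(q + 9)*(q - 1)*(q - 1)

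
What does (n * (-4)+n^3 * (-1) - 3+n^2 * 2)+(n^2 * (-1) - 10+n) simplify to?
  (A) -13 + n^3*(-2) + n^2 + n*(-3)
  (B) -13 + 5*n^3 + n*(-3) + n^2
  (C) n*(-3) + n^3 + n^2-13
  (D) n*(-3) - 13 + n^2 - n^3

Adding the polynomials and combining like terms:
(n*(-4) + n^3*(-1) - 3 + n^2*2) + (n^2*(-1) - 10 + n)
= n*(-3) - 13 + n^2 - n^3
D) n*(-3) - 13 + n^2 - n^3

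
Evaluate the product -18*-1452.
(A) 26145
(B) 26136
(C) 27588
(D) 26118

-18 * -1452 = 26136
B) 26136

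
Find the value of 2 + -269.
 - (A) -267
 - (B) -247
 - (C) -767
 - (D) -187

2 + -269 = -267
A) -267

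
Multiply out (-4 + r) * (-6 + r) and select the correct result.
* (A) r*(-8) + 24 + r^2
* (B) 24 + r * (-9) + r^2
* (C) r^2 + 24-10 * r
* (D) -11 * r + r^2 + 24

Expanding (-4 + r) * (-6 + r):
= r^2 + 24-10 * r
C) r^2 + 24-10 * r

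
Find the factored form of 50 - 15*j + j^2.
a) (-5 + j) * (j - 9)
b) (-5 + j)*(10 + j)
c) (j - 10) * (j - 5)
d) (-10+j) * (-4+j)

We need to factor 50 - 15*j + j^2.
The factored form is (j - 10) * (j - 5).
c) (j - 10) * (j - 5)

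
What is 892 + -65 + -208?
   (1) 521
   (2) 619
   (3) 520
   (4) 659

First: 892 + -65 = 827
Then: 827 + -208 = 619
2) 619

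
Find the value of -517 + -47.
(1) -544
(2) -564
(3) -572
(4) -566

-517 + -47 = -564
2) -564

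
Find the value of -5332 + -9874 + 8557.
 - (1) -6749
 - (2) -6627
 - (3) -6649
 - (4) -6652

First: -5332 + -9874 = -15206
Then: -15206 + 8557 = -6649
3) -6649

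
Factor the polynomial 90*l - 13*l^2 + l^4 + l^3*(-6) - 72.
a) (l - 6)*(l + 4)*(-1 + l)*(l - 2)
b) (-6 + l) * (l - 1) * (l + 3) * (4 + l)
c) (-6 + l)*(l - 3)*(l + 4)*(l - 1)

We need to factor 90*l - 13*l^2 + l^4 + l^3*(-6) - 72.
The factored form is (-6 + l)*(l - 3)*(l + 4)*(l - 1).
c) (-6 + l)*(l - 3)*(l + 4)*(l - 1)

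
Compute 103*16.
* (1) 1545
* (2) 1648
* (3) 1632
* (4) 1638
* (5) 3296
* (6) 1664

103 * 16 = 1648
2) 1648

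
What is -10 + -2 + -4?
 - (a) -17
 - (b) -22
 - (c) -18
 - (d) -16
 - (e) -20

First: -10 + -2 = -12
Then: -12 + -4 = -16
d) -16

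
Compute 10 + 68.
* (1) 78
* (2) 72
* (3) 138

10 + 68 = 78
1) 78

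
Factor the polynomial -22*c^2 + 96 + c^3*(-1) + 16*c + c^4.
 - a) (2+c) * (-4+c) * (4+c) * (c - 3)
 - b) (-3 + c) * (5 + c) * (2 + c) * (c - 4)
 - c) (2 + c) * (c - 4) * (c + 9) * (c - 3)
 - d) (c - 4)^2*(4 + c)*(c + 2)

We need to factor -22*c^2 + 96 + c^3*(-1) + 16*c + c^4.
The factored form is (2+c) * (-4+c) * (4+c) * (c - 3).
a) (2+c) * (-4+c) * (4+c) * (c - 3)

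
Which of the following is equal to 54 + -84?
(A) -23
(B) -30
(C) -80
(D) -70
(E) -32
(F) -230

54 + -84 = -30
B) -30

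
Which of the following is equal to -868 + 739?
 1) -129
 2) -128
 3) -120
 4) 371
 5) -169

-868 + 739 = -129
1) -129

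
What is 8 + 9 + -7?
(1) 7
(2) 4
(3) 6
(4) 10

First: 8 + 9 = 17
Then: 17 + -7 = 10
4) 10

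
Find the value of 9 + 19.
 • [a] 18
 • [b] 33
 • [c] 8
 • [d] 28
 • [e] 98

9 + 19 = 28
d) 28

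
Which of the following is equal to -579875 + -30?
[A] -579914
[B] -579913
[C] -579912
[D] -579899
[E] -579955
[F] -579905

-579875 + -30 = -579905
F) -579905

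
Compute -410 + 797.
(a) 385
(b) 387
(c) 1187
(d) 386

-410 + 797 = 387
b) 387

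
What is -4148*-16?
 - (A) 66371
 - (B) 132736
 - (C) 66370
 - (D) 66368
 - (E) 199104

-4148 * -16 = 66368
D) 66368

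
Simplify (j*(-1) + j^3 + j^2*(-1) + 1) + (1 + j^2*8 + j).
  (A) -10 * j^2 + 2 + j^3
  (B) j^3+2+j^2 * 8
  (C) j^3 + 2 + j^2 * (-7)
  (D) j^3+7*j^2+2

Adding the polynomials and combining like terms:
(j*(-1) + j^3 + j^2*(-1) + 1) + (1 + j^2*8 + j)
= j^3+7*j^2+2
D) j^3+7*j^2+2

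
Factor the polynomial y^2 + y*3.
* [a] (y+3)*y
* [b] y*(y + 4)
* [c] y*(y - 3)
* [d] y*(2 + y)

We need to factor y^2 + y*3.
The factored form is (y+3)*y.
a) (y+3)*y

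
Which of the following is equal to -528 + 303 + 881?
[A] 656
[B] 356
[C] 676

First: -528 + 303 = -225
Then: -225 + 881 = 656
A) 656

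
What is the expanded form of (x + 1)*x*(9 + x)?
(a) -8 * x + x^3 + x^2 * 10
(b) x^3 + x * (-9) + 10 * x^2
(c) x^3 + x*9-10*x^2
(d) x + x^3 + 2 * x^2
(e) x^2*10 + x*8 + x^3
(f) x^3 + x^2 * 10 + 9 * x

Expanding (x + 1)*x*(9 + x):
= x^3 + x^2 * 10 + 9 * x
f) x^3 + x^2 * 10 + 9 * x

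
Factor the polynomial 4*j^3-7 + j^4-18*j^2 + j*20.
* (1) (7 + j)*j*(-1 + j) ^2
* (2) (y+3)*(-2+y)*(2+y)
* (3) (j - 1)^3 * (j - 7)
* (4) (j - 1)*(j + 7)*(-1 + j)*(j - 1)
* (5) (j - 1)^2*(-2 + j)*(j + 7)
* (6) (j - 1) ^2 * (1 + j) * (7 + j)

We need to factor 4*j^3-7 + j^4-18*j^2 + j*20.
The factored form is (j - 1)*(j + 7)*(-1 + j)*(j - 1).
4) (j - 1)*(j + 7)*(-1 + j)*(j - 1)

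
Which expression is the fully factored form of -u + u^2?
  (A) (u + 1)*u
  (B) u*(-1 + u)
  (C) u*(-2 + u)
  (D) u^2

We need to factor -u + u^2.
The factored form is u*(-1 + u).
B) u*(-1 + u)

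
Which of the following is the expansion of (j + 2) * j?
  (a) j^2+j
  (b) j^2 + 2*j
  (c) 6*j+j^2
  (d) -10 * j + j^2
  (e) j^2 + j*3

Expanding (j + 2) * j:
= j^2 + 2*j
b) j^2 + 2*j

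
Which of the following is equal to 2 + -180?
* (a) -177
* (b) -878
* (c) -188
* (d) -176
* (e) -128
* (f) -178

2 + -180 = -178
f) -178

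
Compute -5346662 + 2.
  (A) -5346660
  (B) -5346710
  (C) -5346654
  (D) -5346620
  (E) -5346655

-5346662 + 2 = -5346660
A) -5346660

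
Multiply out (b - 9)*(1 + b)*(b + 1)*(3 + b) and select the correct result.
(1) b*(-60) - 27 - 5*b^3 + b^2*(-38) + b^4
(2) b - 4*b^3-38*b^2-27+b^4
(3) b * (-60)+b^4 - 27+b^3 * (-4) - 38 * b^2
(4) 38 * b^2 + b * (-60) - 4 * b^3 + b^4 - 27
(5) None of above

Expanding (b - 9)*(1 + b)*(b + 1)*(3 + b):
= b * (-60)+b^4 - 27+b^3 * (-4) - 38 * b^2
3) b * (-60)+b^4 - 27+b^3 * (-4) - 38 * b^2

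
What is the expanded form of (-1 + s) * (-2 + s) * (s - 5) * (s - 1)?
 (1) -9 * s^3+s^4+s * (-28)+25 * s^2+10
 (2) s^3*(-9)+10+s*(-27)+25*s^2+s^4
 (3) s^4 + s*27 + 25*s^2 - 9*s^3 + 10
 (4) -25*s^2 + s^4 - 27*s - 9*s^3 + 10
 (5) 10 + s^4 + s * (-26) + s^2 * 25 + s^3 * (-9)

Expanding (-1 + s) * (-2 + s) * (s - 5) * (s - 1):
= s^3*(-9)+10+s*(-27)+25*s^2+s^4
2) s^3*(-9)+10+s*(-27)+25*s^2+s^4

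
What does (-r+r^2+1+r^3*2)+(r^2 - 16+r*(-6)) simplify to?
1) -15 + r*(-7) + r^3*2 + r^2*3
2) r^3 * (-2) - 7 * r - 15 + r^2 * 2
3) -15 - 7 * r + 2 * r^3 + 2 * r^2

Adding the polynomials and combining like terms:
(-r + r^2 + 1 + r^3*2) + (r^2 - 16 + r*(-6))
= -15 - 7 * r + 2 * r^3 + 2 * r^2
3) -15 - 7 * r + 2 * r^3 + 2 * r^2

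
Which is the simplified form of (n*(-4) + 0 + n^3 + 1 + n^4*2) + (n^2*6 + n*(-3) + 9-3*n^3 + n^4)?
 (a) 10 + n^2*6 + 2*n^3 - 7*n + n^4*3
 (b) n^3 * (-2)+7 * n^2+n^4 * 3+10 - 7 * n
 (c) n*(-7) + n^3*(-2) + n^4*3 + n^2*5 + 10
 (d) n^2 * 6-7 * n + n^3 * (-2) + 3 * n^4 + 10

Adding the polynomials and combining like terms:
(n*(-4) + 0 + n^3 + 1 + n^4*2) + (n^2*6 + n*(-3) + 9 - 3*n^3 + n^4)
= n^2 * 6-7 * n + n^3 * (-2) + 3 * n^4 + 10
d) n^2 * 6-7 * n + n^3 * (-2) + 3 * n^4 + 10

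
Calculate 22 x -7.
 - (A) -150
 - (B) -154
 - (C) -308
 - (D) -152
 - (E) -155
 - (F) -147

22 * -7 = -154
B) -154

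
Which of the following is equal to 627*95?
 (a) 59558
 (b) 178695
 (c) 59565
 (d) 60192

627 * 95 = 59565
c) 59565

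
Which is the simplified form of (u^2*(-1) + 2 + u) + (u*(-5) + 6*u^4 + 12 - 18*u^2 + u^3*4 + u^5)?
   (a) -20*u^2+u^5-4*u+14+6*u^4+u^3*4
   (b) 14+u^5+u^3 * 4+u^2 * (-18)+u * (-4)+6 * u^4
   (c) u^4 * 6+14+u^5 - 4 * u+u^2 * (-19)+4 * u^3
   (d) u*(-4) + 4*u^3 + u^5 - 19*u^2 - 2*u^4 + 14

Adding the polynomials and combining like terms:
(u^2*(-1) + 2 + u) + (u*(-5) + 6*u^4 + 12 - 18*u^2 + u^3*4 + u^5)
= u^4 * 6+14+u^5 - 4 * u+u^2 * (-19)+4 * u^3
c) u^4 * 6+14+u^5 - 4 * u+u^2 * (-19)+4 * u^3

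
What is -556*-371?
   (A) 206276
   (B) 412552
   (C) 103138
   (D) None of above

-556 * -371 = 206276
A) 206276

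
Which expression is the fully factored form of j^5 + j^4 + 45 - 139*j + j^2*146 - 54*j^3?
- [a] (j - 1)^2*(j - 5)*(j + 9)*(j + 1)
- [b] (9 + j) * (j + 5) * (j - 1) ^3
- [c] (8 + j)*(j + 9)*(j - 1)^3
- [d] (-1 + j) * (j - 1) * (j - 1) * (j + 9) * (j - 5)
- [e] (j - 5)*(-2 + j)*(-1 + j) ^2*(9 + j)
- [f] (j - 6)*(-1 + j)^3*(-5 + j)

We need to factor j^5 + j^4 + 45 - 139*j + j^2*146 - 54*j^3.
The factored form is (-1 + j) * (j - 1) * (j - 1) * (j + 9) * (j - 5).
d) (-1 + j) * (j - 1) * (j - 1) * (j + 9) * (j - 5)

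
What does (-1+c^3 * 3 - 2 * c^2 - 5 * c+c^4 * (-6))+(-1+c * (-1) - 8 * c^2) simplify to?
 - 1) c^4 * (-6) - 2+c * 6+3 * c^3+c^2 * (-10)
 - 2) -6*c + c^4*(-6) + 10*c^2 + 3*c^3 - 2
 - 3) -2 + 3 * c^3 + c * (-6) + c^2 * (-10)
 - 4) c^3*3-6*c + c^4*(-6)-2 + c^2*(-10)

Adding the polynomials and combining like terms:
(-1 + c^3*3 - 2*c^2 - 5*c + c^4*(-6)) + (-1 + c*(-1) - 8*c^2)
= c^3*3-6*c + c^4*(-6)-2 + c^2*(-10)
4) c^3*3-6*c + c^4*(-6)-2 + c^2*(-10)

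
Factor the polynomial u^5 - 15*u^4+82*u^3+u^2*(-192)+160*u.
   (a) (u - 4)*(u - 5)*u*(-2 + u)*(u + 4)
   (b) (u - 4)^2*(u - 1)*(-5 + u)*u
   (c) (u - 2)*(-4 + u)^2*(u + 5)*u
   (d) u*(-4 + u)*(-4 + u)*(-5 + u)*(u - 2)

We need to factor u^5 - 15*u^4+82*u^3+u^2*(-192)+160*u.
The factored form is u*(-4 + u)*(-4 + u)*(-5 + u)*(u - 2).
d) u*(-4 + u)*(-4 + u)*(-5 + u)*(u - 2)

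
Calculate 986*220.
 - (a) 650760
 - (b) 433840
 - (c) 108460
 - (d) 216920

986 * 220 = 216920
d) 216920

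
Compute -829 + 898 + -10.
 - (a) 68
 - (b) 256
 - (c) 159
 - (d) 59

First: -829 + 898 = 69
Then: 69 + -10 = 59
d) 59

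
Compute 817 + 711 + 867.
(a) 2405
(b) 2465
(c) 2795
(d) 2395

First: 817 + 711 = 1528
Then: 1528 + 867 = 2395
d) 2395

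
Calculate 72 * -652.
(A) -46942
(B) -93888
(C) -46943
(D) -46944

72 * -652 = -46944
D) -46944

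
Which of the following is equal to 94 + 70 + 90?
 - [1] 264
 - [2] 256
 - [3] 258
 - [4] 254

First: 94 + 70 = 164
Then: 164 + 90 = 254
4) 254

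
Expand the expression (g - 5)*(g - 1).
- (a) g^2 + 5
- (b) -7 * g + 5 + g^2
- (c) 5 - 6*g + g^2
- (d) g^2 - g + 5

Expanding (g - 5)*(g - 1):
= 5 - 6*g + g^2
c) 5 - 6*g + g^2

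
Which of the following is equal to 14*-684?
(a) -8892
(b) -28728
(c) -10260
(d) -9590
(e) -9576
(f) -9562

14 * -684 = -9576
e) -9576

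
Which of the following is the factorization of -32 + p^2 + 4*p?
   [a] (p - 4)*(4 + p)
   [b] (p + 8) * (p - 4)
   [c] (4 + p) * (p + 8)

We need to factor -32 + p^2 + 4*p.
The factored form is (p + 8) * (p - 4).
b) (p + 8) * (p - 4)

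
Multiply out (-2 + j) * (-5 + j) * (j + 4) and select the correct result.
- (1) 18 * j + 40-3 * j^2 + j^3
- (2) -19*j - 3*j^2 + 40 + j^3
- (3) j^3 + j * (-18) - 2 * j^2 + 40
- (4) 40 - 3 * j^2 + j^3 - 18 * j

Expanding (-2 + j) * (-5 + j) * (j + 4):
= 40 - 3 * j^2 + j^3 - 18 * j
4) 40 - 3 * j^2 + j^3 - 18 * j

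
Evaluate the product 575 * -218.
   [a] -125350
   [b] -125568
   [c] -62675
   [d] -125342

575 * -218 = -125350
a) -125350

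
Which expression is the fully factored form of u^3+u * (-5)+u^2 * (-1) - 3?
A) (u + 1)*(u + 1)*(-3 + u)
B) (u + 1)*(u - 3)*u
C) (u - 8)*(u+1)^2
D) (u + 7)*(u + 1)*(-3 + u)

We need to factor u^3+u * (-5)+u^2 * (-1) - 3.
The factored form is (u + 1)*(u + 1)*(-3 + u).
A) (u + 1)*(u + 1)*(-3 + u)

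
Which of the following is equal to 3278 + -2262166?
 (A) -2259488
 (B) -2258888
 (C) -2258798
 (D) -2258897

3278 + -2262166 = -2258888
B) -2258888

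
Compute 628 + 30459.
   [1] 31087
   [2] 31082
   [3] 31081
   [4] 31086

628 + 30459 = 31087
1) 31087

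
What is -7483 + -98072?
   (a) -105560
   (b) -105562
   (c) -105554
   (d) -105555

-7483 + -98072 = -105555
d) -105555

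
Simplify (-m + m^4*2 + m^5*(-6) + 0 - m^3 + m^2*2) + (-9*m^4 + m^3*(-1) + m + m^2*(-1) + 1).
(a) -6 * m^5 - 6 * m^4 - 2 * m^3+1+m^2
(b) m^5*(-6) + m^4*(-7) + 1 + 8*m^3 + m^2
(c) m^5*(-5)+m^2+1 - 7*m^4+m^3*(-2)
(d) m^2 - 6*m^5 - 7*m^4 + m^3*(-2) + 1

Adding the polynomials and combining like terms:
(-m + m^4*2 + m^5*(-6) + 0 - m^3 + m^2*2) + (-9*m^4 + m^3*(-1) + m + m^2*(-1) + 1)
= m^2 - 6*m^5 - 7*m^4 + m^3*(-2) + 1
d) m^2 - 6*m^5 - 7*m^4 + m^3*(-2) + 1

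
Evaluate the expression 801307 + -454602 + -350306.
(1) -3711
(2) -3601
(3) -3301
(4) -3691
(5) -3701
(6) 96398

First: 801307 + -454602 = 346705
Then: 346705 + -350306 = -3601
2) -3601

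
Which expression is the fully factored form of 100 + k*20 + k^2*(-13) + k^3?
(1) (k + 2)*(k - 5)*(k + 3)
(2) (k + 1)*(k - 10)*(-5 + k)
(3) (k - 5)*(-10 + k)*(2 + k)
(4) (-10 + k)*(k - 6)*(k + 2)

We need to factor 100 + k*20 + k^2*(-13) + k^3.
The factored form is (k - 5)*(-10 + k)*(2 + k).
3) (k - 5)*(-10 + k)*(2 + k)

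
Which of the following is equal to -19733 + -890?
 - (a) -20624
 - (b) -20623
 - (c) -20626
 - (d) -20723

-19733 + -890 = -20623
b) -20623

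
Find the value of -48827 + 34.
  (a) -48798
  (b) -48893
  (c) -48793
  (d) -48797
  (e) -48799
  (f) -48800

-48827 + 34 = -48793
c) -48793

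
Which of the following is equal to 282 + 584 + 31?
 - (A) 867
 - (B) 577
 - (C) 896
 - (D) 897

First: 282 + 584 = 866
Then: 866 + 31 = 897
D) 897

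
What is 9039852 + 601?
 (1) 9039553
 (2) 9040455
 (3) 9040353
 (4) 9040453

9039852 + 601 = 9040453
4) 9040453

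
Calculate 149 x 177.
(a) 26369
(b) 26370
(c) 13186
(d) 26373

149 * 177 = 26373
d) 26373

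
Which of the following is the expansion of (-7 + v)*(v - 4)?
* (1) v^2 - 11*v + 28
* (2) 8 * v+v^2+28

Expanding (-7 + v)*(v - 4):
= v^2 - 11*v + 28
1) v^2 - 11*v + 28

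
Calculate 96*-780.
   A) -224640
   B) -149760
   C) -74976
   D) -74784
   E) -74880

96 * -780 = -74880
E) -74880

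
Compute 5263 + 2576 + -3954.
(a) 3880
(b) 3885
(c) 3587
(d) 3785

First: 5263 + 2576 = 7839
Then: 7839 + -3954 = 3885
b) 3885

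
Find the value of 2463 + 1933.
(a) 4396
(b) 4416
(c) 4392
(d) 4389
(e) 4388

2463 + 1933 = 4396
a) 4396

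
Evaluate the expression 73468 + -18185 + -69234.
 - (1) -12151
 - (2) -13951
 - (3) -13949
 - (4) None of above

First: 73468 + -18185 = 55283
Then: 55283 + -69234 = -13951
2) -13951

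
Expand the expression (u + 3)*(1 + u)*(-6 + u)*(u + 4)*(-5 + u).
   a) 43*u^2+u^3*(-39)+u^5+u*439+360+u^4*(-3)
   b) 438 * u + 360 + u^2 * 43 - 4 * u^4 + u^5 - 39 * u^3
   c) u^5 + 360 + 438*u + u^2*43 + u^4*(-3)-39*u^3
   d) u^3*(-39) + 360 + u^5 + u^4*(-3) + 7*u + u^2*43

Expanding (u + 3)*(1 + u)*(-6 + u)*(u + 4)*(-5 + u):
= u^5 + 360 + 438*u + u^2*43 + u^4*(-3)-39*u^3
c) u^5 + 360 + 438*u + u^2*43 + u^4*(-3)-39*u^3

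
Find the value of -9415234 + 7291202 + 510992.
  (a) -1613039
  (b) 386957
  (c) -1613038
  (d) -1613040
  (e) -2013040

First: -9415234 + 7291202 = -2124032
Then: -2124032 + 510992 = -1613040
d) -1613040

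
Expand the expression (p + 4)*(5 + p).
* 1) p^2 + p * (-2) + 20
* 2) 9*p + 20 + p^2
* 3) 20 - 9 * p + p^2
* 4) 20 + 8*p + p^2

Expanding (p + 4)*(5 + p):
= 9*p + 20 + p^2
2) 9*p + 20 + p^2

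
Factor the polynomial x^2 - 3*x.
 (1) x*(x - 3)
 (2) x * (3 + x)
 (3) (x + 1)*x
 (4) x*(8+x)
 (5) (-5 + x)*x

We need to factor x^2 - 3*x.
The factored form is x*(x - 3).
1) x*(x - 3)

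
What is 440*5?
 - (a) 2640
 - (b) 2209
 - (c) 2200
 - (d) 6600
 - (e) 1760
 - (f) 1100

440 * 5 = 2200
c) 2200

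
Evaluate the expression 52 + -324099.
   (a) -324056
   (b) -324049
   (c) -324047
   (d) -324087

52 + -324099 = -324047
c) -324047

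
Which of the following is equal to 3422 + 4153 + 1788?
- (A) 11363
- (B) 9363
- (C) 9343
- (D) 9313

First: 3422 + 4153 = 7575
Then: 7575 + 1788 = 9363
B) 9363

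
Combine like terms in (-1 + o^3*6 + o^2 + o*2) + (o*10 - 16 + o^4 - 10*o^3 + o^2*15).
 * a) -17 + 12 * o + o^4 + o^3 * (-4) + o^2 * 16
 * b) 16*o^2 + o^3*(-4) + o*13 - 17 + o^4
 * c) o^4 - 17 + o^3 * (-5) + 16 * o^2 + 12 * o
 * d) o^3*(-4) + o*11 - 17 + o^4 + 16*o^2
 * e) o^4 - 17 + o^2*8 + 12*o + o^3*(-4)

Adding the polynomials and combining like terms:
(-1 + o^3*6 + o^2 + o*2) + (o*10 - 16 + o^4 - 10*o^3 + o^2*15)
= -17 + 12 * o + o^4 + o^3 * (-4) + o^2 * 16
a) -17 + 12 * o + o^4 + o^3 * (-4) + o^2 * 16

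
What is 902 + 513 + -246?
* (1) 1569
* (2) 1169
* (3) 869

First: 902 + 513 = 1415
Then: 1415 + -246 = 1169
2) 1169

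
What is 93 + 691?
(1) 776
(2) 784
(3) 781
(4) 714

93 + 691 = 784
2) 784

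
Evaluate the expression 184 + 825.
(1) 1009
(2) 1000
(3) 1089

184 + 825 = 1009
1) 1009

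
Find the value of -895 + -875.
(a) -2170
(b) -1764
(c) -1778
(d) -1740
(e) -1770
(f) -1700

-895 + -875 = -1770
e) -1770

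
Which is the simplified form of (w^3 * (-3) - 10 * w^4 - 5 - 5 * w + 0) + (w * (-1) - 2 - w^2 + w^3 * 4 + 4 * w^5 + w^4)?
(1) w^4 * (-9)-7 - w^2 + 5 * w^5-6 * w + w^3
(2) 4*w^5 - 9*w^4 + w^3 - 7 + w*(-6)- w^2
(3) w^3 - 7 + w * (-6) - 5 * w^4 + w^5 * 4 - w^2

Adding the polynomials and combining like terms:
(w^3*(-3) - 10*w^4 - 5 - 5*w + 0) + (w*(-1) - 2 - w^2 + w^3*4 + 4*w^5 + w^4)
= 4*w^5 - 9*w^4 + w^3 - 7 + w*(-6)- w^2
2) 4*w^5 - 9*w^4 + w^3 - 7 + w*(-6)- w^2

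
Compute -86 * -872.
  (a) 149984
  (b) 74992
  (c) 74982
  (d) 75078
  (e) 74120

-86 * -872 = 74992
b) 74992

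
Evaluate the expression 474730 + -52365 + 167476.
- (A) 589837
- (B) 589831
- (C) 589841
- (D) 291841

First: 474730 + -52365 = 422365
Then: 422365 + 167476 = 589841
C) 589841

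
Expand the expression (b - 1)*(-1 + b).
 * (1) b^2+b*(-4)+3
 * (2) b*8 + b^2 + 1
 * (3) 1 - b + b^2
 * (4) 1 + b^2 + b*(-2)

Expanding (b - 1)*(-1 + b):
= 1 + b^2 + b*(-2)
4) 1 + b^2 + b*(-2)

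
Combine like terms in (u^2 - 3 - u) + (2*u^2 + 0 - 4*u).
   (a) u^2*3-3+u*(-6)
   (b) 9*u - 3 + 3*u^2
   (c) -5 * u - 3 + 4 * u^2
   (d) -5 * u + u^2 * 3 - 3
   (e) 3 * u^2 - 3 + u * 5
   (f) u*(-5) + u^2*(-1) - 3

Adding the polynomials and combining like terms:
(u^2 - 3 - u) + (2*u^2 + 0 - 4*u)
= -5 * u + u^2 * 3 - 3
d) -5 * u + u^2 * 3 - 3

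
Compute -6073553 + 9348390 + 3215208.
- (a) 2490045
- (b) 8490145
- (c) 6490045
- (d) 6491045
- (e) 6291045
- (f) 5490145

First: -6073553 + 9348390 = 3274837
Then: 3274837 + 3215208 = 6490045
c) 6490045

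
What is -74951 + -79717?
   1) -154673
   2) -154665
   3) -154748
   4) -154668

-74951 + -79717 = -154668
4) -154668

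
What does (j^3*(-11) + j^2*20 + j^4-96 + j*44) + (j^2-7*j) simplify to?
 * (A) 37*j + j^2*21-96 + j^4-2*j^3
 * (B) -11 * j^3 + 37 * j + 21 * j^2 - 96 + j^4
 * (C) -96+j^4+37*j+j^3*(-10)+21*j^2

Adding the polynomials and combining like terms:
(j^3*(-11) + j^2*20 + j^4 - 96 + j*44) + (j^2 - 7*j)
= -11 * j^3 + 37 * j + 21 * j^2 - 96 + j^4
B) -11 * j^3 + 37 * j + 21 * j^2 - 96 + j^4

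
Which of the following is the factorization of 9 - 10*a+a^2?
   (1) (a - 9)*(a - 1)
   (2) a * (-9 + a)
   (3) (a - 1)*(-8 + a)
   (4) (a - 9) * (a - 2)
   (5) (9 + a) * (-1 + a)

We need to factor 9 - 10*a+a^2.
The factored form is (a - 9)*(a - 1).
1) (a - 9)*(a - 1)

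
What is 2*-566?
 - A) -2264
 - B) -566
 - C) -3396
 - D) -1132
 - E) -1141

2 * -566 = -1132
D) -1132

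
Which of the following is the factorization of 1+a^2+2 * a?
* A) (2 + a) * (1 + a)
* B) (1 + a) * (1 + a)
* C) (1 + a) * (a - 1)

We need to factor 1+a^2+2 * a.
The factored form is (1 + a) * (1 + a).
B) (1 + a) * (1 + a)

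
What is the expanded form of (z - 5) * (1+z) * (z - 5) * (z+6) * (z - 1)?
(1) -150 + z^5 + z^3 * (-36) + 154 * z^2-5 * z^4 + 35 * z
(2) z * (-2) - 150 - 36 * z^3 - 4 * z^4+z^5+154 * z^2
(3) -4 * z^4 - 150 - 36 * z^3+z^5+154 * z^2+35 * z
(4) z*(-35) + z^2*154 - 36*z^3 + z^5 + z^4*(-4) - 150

Expanding (z - 5) * (1+z) * (z - 5) * (z+6) * (z - 1):
= -4 * z^4 - 150 - 36 * z^3+z^5+154 * z^2+35 * z
3) -4 * z^4 - 150 - 36 * z^3+z^5+154 * z^2+35 * z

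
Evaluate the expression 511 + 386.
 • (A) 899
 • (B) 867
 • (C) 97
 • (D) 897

511 + 386 = 897
D) 897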